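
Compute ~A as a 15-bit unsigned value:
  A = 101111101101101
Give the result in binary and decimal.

Flip each bit (0->1, 1->0):
  101111101101101
  010000010010010

Answer: 010000010010010 (8338)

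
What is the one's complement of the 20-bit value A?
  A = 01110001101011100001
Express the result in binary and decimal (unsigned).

Flip each bit (0->1, 1->0):
  01110001101011100001
  10001110010100011110

Answer: 10001110010100011110 (582942)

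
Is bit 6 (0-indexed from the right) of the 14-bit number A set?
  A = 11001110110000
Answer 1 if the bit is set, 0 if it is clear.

Bit 6 is the 7th from the right.
  11001110110000
         ^
That bit is 0.

Answer: 0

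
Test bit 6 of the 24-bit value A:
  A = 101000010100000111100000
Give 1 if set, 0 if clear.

Bit 6 is the 7th from the right.
  101000010100000111100000
                   ^
That bit is 1.

Answer: 1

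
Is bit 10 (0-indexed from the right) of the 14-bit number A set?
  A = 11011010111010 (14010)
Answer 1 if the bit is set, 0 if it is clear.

Bit 10 is the 11th from the right.
  11011010111010
     ^
That bit is 1.

Answer: 1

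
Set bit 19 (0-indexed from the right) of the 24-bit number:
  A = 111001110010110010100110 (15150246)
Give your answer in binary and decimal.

Mask = 1 << 19 = 000010000000000000000000
Bit 19 of A is 0, so OR-ing with the mask flips it to 1.
  111001110010110010100110
| 000010000000000000000000
--------------------------
  111011110010110010100110

Answer: 111011110010110010100110 (15674534)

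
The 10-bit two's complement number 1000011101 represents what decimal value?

MSB is 1, so the value is negative. Find the magnitude:
1. Invert bits:  0111100010
2. Add 1:        0111100011  = 483
3. Apply sign:   -483

Answer: -483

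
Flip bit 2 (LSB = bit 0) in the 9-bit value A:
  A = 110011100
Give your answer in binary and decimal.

Mask = 1 << 2 = 000000100
Bit 2 of A is 1; XOR with the mask flips it to 0.
  110011100
^ 000000100
-----------
  110011000

Answer: 110011000 (408)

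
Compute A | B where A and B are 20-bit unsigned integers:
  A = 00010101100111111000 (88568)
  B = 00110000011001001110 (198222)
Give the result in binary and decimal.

Apply | to each column (1 where either bit is 1):
  00010101100111111000
| 00110000011001001110
----------------------
  00110101111111111110

Answer: 00110101111111111110 (221182)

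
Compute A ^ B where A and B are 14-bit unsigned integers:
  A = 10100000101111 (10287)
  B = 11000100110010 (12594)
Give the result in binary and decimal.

Apply ^ to each column (1 where bits differ):
  10100000101111
^ 11000100110010
----------------
  01100100011101

Answer: 01100100011101 (6429)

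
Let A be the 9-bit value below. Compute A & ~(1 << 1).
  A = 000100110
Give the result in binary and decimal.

Mask = ~(1 << 1) = 111111101
Bit 1 of A is 1, so AND-ing with the mask clears it to 0.
  000100110
& 111111101
-----------
  000100100

Answer: 000100100 (36)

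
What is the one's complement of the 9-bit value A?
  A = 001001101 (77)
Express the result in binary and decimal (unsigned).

Flip each bit (0->1, 1->0):
  001001101
  110110010

Answer: 110110010 (434)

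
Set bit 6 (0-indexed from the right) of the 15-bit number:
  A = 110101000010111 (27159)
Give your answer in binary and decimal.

Mask = 1 << 6 = 000000001000000
Bit 6 of A is 0, so OR-ing with the mask flips it to 1.
  110101000010111
| 000000001000000
-----------------
  110101001010111

Answer: 110101001010111 (27223)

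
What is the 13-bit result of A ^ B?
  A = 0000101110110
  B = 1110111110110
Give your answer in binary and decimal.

Apply ^ to each column (1 where bits differ):
  0000101110110
^ 1110111110110
---------------
  1110010000000

Answer: 1110010000000 (7296)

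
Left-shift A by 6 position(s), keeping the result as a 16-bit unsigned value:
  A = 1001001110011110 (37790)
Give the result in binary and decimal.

Shift left by 6: drop the top 6 bit(s), append 6 zero(s) on the right.
  1001001110011110  ->  discard [100100], keep [1110011110], append 000000
= 1110011110000000

Answer: 1110011110000000 (59264)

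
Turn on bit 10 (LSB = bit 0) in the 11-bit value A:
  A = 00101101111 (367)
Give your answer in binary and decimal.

Mask = 1 << 10 = 10000000000
Bit 10 of A is 0, so OR-ing with the mask flips it to 1.
  00101101111
| 10000000000
-------------
  10101101111

Answer: 10101101111 (1391)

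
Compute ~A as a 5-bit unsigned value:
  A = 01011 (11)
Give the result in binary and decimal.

Flip each bit (0->1, 1->0):
  01011
  10100

Answer: 10100 (20)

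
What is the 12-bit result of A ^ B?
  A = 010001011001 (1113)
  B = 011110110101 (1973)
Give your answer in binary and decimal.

Apply ^ to each column (1 where bits differ):
  010001011001
^ 011110110101
--------------
  001111101100

Answer: 001111101100 (1004)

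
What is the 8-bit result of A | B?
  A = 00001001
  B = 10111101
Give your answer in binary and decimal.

Apply | to each column (1 where either bit is 1):
  00001001
| 10111101
----------
  10111101

Answer: 10111101 (189)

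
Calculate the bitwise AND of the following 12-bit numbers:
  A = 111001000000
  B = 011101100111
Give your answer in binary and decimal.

Apply & to each column (1 only where both bits are 1):
  111001000000
& 011101100111
--------------
  011001000000

Answer: 011001000000 (1600)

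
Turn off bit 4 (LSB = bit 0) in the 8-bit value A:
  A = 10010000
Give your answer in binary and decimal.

Mask = ~(1 << 4) = 11101111
Bit 4 of A is 1, so AND-ing with the mask clears it to 0.
  10010000
& 11101111
----------
  10000000

Answer: 10000000 (128)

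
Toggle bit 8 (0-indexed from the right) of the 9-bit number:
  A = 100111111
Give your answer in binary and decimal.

Mask = 1 << 8 = 100000000
Bit 8 of A is 1; XOR with the mask flips it to 0.
  100111111
^ 100000000
-----------
  000111111

Answer: 000111111 (63)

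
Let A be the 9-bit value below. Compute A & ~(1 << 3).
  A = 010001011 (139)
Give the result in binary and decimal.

Mask = ~(1 << 3) = 111110111
Bit 3 of A is 1, so AND-ing with the mask clears it to 0.
  010001011
& 111110111
-----------
  010000011

Answer: 010000011 (131)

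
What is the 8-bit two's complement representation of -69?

1. Binary of +69:  01000101
2. Invert bits:     10111010
3. Add 1:           10111011

Answer: 10111011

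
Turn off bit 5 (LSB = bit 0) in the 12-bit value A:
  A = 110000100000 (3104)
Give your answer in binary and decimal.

Mask = ~(1 << 5) = 111111011111
Bit 5 of A is 1, so AND-ing with the mask clears it to 0.
  110000100000
& 111111011111
--------------
  110000000000

Answer: 110000000000 (3072)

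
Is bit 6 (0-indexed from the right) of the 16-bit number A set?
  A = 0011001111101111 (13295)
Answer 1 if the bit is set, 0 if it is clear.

Bit 6 is the 7th from the right.
  0011001111101111
           ^
That bit is 1.

Answer: 1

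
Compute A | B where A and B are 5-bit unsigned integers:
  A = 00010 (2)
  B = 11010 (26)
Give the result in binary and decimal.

Apply | to each column (1 where either bit is 1):
  00010
| 11010
-------
  11010

Answer: 11010 (26)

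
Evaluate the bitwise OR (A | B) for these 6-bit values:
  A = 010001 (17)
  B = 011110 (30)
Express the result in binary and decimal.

Apply | to each column (1 where either bit is 1):
  010001
| 011110
--------
  011111

Answer: 011111 (31)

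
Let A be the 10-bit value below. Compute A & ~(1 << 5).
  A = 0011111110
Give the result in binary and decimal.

Mask = ~(1 << 5) = 1111011111
Bit 5 of A is 1, so AND-ing with the mask clears it to 0.
  0011111110
& 1111011111
------------
  0011011110

Answer: 0011011110 (222)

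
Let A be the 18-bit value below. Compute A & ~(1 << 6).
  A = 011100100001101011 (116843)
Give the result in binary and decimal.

Mask = ~(1 << 6) = 111111111110111111
Bit 6 of A is 1, so AND-ing with the mask clears it to 0.
  011100100001101011
& 111111111110111111
--------------------
  011100100000101011

Answer: 011100100000101011 (116779)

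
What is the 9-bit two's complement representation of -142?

1. Binary of +142:  010001110
2. Invert bits:     101110001
3. Add 1:           101110010

Answer: 101110010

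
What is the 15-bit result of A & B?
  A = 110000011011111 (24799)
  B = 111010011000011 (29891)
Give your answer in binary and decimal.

Apply & to each column (1 only where both bits are 1):
  110000011011111
& 111010011000011
-----------------
  110000011000011

Answer: 110000011000011 (24771)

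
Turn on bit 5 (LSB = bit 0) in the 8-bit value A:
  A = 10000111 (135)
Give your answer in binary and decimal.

Mask = 1 << 5 = 00100000
Bit 5 of A is 0, so OR-ing with the mask flips it to 1.
  10000111
| 00100000
----------
  10100111

Answer: 10100111 (167)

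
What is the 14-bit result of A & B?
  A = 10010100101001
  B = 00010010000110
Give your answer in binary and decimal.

Apply & to each column (1 only where both bits are 1):
  10010100101001
& 00010010000110
----------------
  00010000000000

Answer: 00010000000000 (1024)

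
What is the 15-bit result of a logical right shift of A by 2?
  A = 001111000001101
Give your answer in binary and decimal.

Logical shift right by 2: drop the bottom 2 bit(s), prepend 2 zero(s) on the left.
  001111000001101  ->  keep [0011110000011], discard [01], prepend 00
= 000011110000011

Answer: 000011110000011 (1923)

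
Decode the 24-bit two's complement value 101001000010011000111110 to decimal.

MSB is 1, so the value is negative. Find the magnitude:
1. Invert bits:  010110111101100111000001
2. Add 1:        010110111101100111000010  = 6019522
3. Apply sign:   -6019522

Answer: -6019522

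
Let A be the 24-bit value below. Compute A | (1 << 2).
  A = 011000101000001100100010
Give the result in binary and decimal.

Mask = 1 << 2 = 000000000000000000000100
Bit 2 of A is 0, so OR-ing with the mask flips it to 1.
  011000101000001100100010
| 000000000000000000000100
--------------------------
  011000101000001100100110

Answer: 011000101000001100100110 (6456102)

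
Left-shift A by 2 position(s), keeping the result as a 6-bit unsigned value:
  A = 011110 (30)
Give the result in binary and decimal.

Shift left by 2: drop the top 2 bit(s), append 2 zero(s) on the right.
  011110  ->  discard [01], keep [1110], append 00
= 111000

Answer: 111000 (56)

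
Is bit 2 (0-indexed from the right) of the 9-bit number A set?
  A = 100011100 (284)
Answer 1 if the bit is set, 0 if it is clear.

Bit 2 is the 3rd from the right.
  100011100
        ^
That bit is 1.

Answer: 1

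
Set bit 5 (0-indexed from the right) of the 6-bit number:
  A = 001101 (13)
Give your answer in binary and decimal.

Mask = 1 << 5 = 100000
Bit 5 of A is 0, so OR-ing with the mask flips it to 1.
  001101
| 100000
--------
  101101

Answer: 101101 (45)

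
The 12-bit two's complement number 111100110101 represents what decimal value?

MSB is 1, so the value is negative. Find the magnitude:
1. Invert bits:  000011001010
2. Add 1:        000011001011  = 203
3. Apply sign:   -203

Answer: -203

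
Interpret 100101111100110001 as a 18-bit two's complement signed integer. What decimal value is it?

MSB is 1, so the value is negative. Find the magnitude:
1. Invert bits:  011010000011001110
2. Add 1:        011010000011001111  = 106703
3. Apply sign:   -106703

Answer: -106703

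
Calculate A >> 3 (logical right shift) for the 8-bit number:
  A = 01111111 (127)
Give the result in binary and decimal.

Logical shift right by 3: drop the bottom 3 bit(s), prepend 3 zero(s) on the left.
  01111111  ->  keep [01111], discard [111], prepend 000
= 00001111

Answer: 00001111 (15)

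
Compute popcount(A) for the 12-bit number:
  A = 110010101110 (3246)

110010101110
1-bits at positions (from bit 0 = LSB): 1, 2, 3, 5, 7, 10, 11
Count = 7

Answer: 7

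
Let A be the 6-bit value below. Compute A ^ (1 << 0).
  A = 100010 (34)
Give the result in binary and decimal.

Mask = 1 << 0 = 000001
Bit 0 of A is 0; XOR with the mask flips it to 1.
  100010
^ 000001
--------
  100011

Answer: 100011 (35)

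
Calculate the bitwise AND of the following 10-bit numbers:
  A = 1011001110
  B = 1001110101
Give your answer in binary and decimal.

Apply & to each column (1 only where both bits are 1):
  1011001110
& 1001110101
------------
  1001000100

Answer: 1001000100 (580)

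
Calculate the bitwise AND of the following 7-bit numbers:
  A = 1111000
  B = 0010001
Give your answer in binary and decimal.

Apply & to each column (1 only where both bits are 1):
  1111000
& 0010001
---------
  0010000

Answer: 0010000 (16)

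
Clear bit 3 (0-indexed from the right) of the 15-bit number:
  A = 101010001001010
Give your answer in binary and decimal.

Mask = ~(1 << 3) = 111111111110111
Bit 3 of A is 1, so AND-ing with the mask clears it to 0.
  101010001001010
& 111111111110111
-----------------
  101010001000010

Answer: 101010001000010 (21570)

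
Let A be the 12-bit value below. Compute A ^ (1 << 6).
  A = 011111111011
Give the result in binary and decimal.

Mask = 1 << 6 = 000001000000
Bit 6 of A is 1; XOR with the mask flips it to 0.
  011111111011
^ 000001000000
--------------
  011110111011

Answer: 011110111011 (1979)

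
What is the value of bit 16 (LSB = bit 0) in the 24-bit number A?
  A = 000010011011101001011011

Bit 16 is the 17th from the right.
  000010011011101001011011
         ^
That bit is 1.

Answer: 1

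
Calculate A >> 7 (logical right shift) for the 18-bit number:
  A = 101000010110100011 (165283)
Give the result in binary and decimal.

Logical shift right by 7: drop the bottom 7 bit(s), prepend 7 zero(s) on the left.
  101000010110100011  ->  keep [10100001011], discard [0100011], prepend 0000000
= 000000010100001011

Answer: 000000010100001011 (1291)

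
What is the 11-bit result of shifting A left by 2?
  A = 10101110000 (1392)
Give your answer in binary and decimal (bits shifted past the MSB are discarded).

Shift left by 2: drop the top 2 bit(s), append 2 zero(s) on the right.
  10101110000  ->  discard [10], keep [101110000], append 00
= 10111000000

Answer: 10111000000 (1472)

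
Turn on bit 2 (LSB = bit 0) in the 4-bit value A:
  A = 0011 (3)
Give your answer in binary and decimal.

Mask = 1 << 2 = 0100
Bit 2 of A is 0, so OR-ing with the mask flips it to 1.
  0011
| 0100
------
  0111

Answer: 0111 (7)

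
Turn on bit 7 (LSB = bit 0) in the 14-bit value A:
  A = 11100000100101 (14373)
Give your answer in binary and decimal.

Mask = 1 << 7 = 00000010000000
Bit 7 of A is 0, so OR-ing with the mask flips it to 1.
  11100000100101
| 00000010000000
----------------
  11100010100101

Answer: 11100010100101 (14501)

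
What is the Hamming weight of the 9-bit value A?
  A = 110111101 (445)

110111101
1-bits at positions (from bit 0 = LSB): 0, 2, 3, 4, 5, 7, 8
Count = 7

Answer: 7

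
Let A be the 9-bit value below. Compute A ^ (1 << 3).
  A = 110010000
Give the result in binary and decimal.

Mask = 1 << 3 = 000001000
Bit 3 of A is 0; XOR with the mask flips it to 1.
  110010000
^ 000001000
-----------
  110011000

Answer: 110011000 (408)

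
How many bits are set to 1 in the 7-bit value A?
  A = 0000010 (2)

0000010
1-bits at positions (from bit 0 = LSB): 1
Count = 1

Answer: 1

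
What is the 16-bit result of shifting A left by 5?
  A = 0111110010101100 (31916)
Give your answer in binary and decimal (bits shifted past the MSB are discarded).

Shift left by 5: drop the top 5 bit(s), append 5 zero(s) on the right.
  0111110010101100  ->  discard [01111], keep [10010101100], append 00000
= 1001010110000000

Answer: 1001010110000000 (38272)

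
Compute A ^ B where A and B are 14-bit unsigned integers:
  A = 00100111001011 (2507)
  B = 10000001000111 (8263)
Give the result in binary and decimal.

Apply ^ to each column (1 where bits differ):
  00100111001011
^ 10000001000111
----------------
  10100110001100

Answer: 10100110001100 (10636)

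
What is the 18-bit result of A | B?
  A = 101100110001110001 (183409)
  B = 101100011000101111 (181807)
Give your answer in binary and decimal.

Apply | to each column (1 where either bit is 1):
  101100110001110001
| 101100011000101111
--------------------
  101100111001111111

Answer: 101100111001111111 (183935)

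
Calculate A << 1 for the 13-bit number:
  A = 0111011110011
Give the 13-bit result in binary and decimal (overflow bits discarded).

Shift left by 1: drop the top 1 bit(s), append 1 zero(s) on the right.
  0111011110011  ->  discard [0], keep [111011110011], append 0
= 1110111100110

Answer: 1110111100110 (7654)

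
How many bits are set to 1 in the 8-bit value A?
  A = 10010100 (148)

10010100
1-bits at positions (from bit 0 = LSB): 2, 4, 7
Count = 3

Answer: 3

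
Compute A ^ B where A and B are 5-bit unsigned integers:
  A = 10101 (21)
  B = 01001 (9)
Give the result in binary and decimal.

Apply ^ to each column (1 where bits differ):
  10101
^ 01001
-------
  11100

Answer: 11100 (28)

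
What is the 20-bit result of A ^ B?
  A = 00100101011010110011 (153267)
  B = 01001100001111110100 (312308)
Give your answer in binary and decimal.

Apply ^ to each column (1 where bits differ):
  00100101011010110011
^ 01001100001111110100
----------------------
  01101001010101000111

Answer: 01101001010101000111 (431431)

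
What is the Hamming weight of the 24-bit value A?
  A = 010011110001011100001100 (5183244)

010011110001011100001100
1-bits at positions (from bit 0 = LSB): 2, 3, 8, 9, 10, 12, 16, 17, 18, 19, 22
Count = 11

Answer: 11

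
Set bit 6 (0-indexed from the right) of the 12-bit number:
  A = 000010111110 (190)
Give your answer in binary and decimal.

Mask = 1 << 6 = 000001000000
Bit 6 of A is 0, so OR-ing with the mask flips it to 1.
  000010111110
| 000001000000
--------------
  000011111110

Answer: 000011111110 (254)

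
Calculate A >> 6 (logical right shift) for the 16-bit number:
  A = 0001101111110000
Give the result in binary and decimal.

Logical shift right by 6: drop the bottom 6 bit(s), prepend 6 zero(s) on the left.
  0001101111110000  ->  keep [0001101111], discard [110000], prepend 000000
= 0000000001101111

Answer: 0000000001101111 (111)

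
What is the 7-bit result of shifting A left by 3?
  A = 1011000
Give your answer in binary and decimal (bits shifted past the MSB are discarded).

Shift left by 3: drop the top 3 bit(s), append 3 zero(s) on the right.
  1011000  ->  discard [101], keep [1000], append 000
= 1000000

Answer: 1000000 (64)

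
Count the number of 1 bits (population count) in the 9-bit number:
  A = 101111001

101111001
1-bits at positions (from bit 0 = LSB): 0, 3, 4, 5, 6, 8
Count = 6

Answer: 6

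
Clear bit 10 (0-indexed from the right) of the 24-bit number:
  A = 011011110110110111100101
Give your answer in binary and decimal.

Mask = ~(1 << 10) = 111111111111101111111111
Bit 10 of A is 1, so AND-ing with the mask clears it to 0.
  011011110110110111100101
& 111111111111101111111111
--------------------------
  011011110110100111100101

Answer: 011011110110100111100101 (7301605)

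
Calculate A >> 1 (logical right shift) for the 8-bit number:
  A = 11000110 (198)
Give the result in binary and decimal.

Logical shift right by 1: drop the bottom 1 bit(s), prepend 1 zero(s) on the left.
  11000110  ->  keep [1100011], discard [0], prepend 0
= 01100011

Answer: 01100011 (99)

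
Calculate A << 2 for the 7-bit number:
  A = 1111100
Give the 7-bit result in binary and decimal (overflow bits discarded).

Shift left by 2: drop the top 2 bit(s), append 2 zero(s) on the right.
  1111100  ->  discard [11], keep [11100], append 00
= 1110000

Answer: 1110000 (112)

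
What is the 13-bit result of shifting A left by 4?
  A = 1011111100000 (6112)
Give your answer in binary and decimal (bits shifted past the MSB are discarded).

Shift left by 4: drop the top 4 bit(s), append 4 zero(s) on the right.
  1011111100000  ->  discard [1011], keep [111100000], append 0000
= 1111000000000

Answer: 1111000000000 (7680)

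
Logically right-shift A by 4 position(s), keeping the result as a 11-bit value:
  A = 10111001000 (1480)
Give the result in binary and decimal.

Logical shift right by 4: drop the bottom 4 bit(s), prepend 4 zero(s) on the left.
  10111001000  ->  keep [1011100], discard [1000], prepend 0000
= 00001011100

Answer: 00001011100 (92)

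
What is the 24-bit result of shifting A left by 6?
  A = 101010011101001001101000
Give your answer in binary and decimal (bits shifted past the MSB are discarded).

Shift left by 6: drop the top 6 bit(s), append 6 zero(s) on the right.
  101010011101001001101000  ->  discard [101010], keep [011101001001101000], append 000000
= 011101001001101000000000

Answer: 011101001001101000000000 (7641600)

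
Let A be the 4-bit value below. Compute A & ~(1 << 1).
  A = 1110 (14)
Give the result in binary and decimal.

Mask = ~(1 << 1) = 1101
Bit 1 of A is 1, so AND-ing with the mask clears it to 0.
  1110
& 1101
------
  1100

Answer: 1100 (12)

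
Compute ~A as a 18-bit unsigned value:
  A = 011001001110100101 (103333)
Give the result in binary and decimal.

Flip each bit (0->1, 1->0):
  011001001110100101
  100110110001011010

Answer: 100110110001011010 (158810)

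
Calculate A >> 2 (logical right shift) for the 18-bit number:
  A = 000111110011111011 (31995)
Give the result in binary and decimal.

Logical shift right by 2: drop the bottom 2 bit(s), prepend 2 zero(s) on the left.
  000111110011111011  ->  keep [0001111100111110], discard [11], prepend 00
= 000001111100111110

Answer: 000001111100111110 (7998)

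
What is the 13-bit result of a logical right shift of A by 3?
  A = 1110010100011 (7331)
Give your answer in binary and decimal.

Logical shift right by 3: drop the bottom 3 bit(s), prepend 3 zero(s) on the left.
  1110010100011  ->  keep [1110010100], discard [011], prepend 000
= 0001110010100

Answer: 0001110010100 (916)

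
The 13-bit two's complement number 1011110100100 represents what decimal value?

MSB is 1, so the value is negative. Find the magnitude:
1. Invert bits:  0100001011011
2. Add 1:        0100001011100  = 2140
3. Apply sign:   -2140

Answer: -2140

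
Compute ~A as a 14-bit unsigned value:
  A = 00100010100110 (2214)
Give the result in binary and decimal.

Flip each bit (0->1, 1->0):
  00100010100110
  11011101011001

Answer: 11011101011001 (14169)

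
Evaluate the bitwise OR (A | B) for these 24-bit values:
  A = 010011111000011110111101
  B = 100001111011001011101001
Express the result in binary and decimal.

Apply | to each column (1 where either bit is 1):
  010011111000011110111101
| 100001111011001011101001
--------------------------
  110011111011011111111101

Answer: 110011111011011111111101 (13613053)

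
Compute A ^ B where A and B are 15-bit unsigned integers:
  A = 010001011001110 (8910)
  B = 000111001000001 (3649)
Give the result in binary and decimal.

Apply ^ to each column (1 where bits differ):
  010001011001110
^ 000111001000001
-----------------
  010110010001111

Answer: 010110010001111 (11407)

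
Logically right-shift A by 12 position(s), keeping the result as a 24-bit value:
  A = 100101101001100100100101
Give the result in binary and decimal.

Logical shift right by 12: drop the bottom 12 bit(s), prepend 12 zero(s) on the left.
  100101101001100100100101  ->  keep [100101101001], discard [100100100101], prepend 000000000000
= 000000000000100101101001

Answer: 000000000000100101101001 (2409)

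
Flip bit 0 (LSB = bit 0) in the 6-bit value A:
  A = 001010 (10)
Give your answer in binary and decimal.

Mask = 1 << 0 = 000001
Bit 0 of A is 0; XOR with the mask flips it to 1.
  001010
^ 000001
--------
  001011

Answer: 001011 (11)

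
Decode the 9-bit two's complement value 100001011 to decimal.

MSB is 1, so the value is negative. Find the magnitude:
1. Invert bits:  011110100
2. Add 1:        011110101  = 245
3. Apply sign:   -245

Answer: -245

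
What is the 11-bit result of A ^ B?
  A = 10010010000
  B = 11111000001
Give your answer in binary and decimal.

Apply ^ to each column (1 where bits differ):
  10010010000
^ 11111000001
-------------
  01101010001

Answer: 01101010001 (849)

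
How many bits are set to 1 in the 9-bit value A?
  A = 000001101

000001101
1-bits at positions (from bit 0 = LSB): 0, 2, 3
Count = 3

Answer: 3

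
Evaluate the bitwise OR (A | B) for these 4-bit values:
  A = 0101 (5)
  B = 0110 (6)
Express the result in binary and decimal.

Apply | to each column (1 where either bit is 1):
  0101
| 0110
------
  0111

Answer: 0111 (7)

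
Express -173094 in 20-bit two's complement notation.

1. Binary of +173094:  00101010010000100110
2. Invert bits:     11010101101111011001
3. Add 1:           11010101101111011010

Answer: 11010101101111011010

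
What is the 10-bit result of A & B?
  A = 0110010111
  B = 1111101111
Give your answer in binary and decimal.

Apply & to each column (1 only where both bits are 1):
  0110010111
& 1111101111
------------
  0110000111

Answer: 0110000111 (391)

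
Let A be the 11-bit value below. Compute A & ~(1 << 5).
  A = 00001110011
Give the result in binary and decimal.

Mask = ~(1 << 5) = 11111011111
Bit 5 of A is 1, so AND-ing with the mask clears it to 0.
  00001110011
& 11111011111
-------------
  00001010011

Answer: 00001010011 (83)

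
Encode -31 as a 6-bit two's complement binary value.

1. Binary of +31:  011111
2. Invert bits:     100000
3. Add 1:           100001

Answer: 100001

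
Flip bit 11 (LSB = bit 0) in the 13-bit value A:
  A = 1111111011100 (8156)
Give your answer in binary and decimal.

Mask = 1 << 11 = 0100000000000
Bit 11 of A is 1; XOR with the mask flips it to 0.
  1111111011100
^ 0100000000000
---------------
  1011111011100

Answer: 1011111011100 (6108)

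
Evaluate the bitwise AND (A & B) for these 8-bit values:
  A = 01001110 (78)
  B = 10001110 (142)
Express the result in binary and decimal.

Apply & to each column (1 only where both bits are 1):
  01001110
& 10001110
----------
  00001110

Answer: 00001110 (14)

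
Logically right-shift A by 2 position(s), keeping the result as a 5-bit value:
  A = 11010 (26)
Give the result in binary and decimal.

Logical shift right by 2: drop the bottom 2 bit(s), prepend 2 zero(s) on the left.
  11010  ->  keep [110], discard [10], prepend 00
= 00110

Answer: 00110 (6)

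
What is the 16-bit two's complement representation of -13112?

1. Binary of +13112:  0011001100111000
2. Invert bits:     1100110011000111
3. Add 1:           1100110011001000

Answer: 1100110011001000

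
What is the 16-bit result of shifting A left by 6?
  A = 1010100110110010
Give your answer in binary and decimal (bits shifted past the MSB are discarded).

Shift left by 6: drop the top 6 bit(s), append 6 zero(s) on the right.
  1010100110110010  ->  discard [101010], keep [0110110010], append 000000
= 0110110010000000

Answer: 0110110010000000 (27776)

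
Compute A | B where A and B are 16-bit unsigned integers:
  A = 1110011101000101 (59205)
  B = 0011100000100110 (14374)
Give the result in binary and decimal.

Apply | to each column (1 where either bit is 1):
  1110011101000101
| 0011100000100110
------------------
  1111111101100111

Answer: 1111111101100111 (65383)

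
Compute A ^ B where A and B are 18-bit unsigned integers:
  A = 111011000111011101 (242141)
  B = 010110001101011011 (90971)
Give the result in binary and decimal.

Apply ^ to each column (1 where bits differ):
  111011000111011101
^ 010110001101011011
--------------------
  101101001010000110

Answer: 101101001010000110 (184966)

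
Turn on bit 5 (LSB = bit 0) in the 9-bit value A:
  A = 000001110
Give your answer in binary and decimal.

Mask = 1 << 5 = 000100000
Bit 5 of A is 0, so OR-ing with the mask flips it to 1.
  000001110
| 000100000
-----------
  000101110

Answer: 000101110 (46)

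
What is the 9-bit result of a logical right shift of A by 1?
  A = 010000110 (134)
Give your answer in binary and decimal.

Logical shift right by 1: drop the bottom 1 bit(s), prepend 1 zero(s) on the left.
  010000110  ->  keep [01000011], discard [0], prepend 0
= 001000011

Answer: 001000011 (67)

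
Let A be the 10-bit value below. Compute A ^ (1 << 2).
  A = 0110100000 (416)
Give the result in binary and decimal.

Mask = 1 << 2 = 0000000100
Bit 2 of A is 0; XOR with the mask flips it to 1.
  0110100000
^ 0000000100
------------
  0110100100

Answer: 0110100100 (420)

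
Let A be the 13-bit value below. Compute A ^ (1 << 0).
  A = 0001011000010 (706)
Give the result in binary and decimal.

Mask = 1 << 0 = 0000000000001
Bit 0 of A is 0; XOR with the mask flips it to 1.
  0001011000010
^ 0000000000001
---------------
  0001011000011

Answer: 0001011000011 (707)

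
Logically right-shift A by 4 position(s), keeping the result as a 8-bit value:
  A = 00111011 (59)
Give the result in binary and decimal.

Logical shift right by 4: drop the bottom 4 bit(s), prepend 4 zero(s) on the left.
  00111011  ->  keep [0011], discard [1011], prepend 0000
= 00000011

Answer: 00000011 (3)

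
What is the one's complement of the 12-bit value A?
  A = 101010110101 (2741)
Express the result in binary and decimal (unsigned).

Flip each bit (0->1, 1->0):
  101010110101
  010101001010

Answer: 010101001010 (1354)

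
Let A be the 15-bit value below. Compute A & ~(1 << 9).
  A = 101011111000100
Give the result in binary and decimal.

Mask = ~(1 << 9) = 111110111111111
Bit 9 of A is 1, so AND-ing with the mask clears it to 0.
  101011111000100
& 111110111111111
-----------------
  101010111000100

Answer: 101010111000100 (21956)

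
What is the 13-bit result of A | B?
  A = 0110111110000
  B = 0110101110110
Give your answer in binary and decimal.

Apply | to each column (1 where either bit is 1):
  0110111110000
| 0110101110110
---------------
  0110111110110

Answer: 0110111110110 (3574)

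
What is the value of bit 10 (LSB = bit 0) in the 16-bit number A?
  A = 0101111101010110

Bit 10 is the 11th from the right.
  0101111101010110
       ^
That bit is 1.

Answer: 1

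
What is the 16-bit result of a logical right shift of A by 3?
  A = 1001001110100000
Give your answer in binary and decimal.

Logical shift right by 3: drop the bottom 3 bit(s), prepend 3 zero(s) on the left.
  1001001110100000  ->  keep [1001001110100], discard [000], prepend 000
= 0001001001110100

Answer: 0001001001110100 (4724)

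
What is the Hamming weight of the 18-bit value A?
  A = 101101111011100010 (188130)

101101111011100010
1-bits at positions (from bit 0 = LSB): 1, 5, 6, 7, 9, 10, 11, 12, 14, 15, 17
Count = 11

Answer: 11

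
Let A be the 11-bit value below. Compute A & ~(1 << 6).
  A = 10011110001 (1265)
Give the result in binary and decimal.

Mask = ~(1 << 6) = 11110111111
Bit 6 of A is 1, so AND-ing with the mask clears it to 0.
  10011110001
& 11110111111
-------------
  10010110001

Answer: 10010110001 (1201)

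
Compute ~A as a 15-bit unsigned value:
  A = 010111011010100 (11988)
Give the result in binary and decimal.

Flip each bit (0->1, 1->0):
  010111011010100
  101000100101011

Answer: 101000100101011 (20779)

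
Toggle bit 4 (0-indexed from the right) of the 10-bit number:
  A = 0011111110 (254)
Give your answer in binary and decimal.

Mask = 1 << 4 = 0000010000
Bit 4 of A is 1; XOR with the mask flips it to 0.
  0011111110
^ 0000010000
------------
  0011101110

Answer: 0011101110 (238)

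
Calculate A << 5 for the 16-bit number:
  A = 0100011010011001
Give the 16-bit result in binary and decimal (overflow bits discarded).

Shift left by 5: drop the top 5 bit(s), append 5 zero(s) on the right.
  0100011010011001  ->  discard [01000], keep [11010011001], append 00000
= 1101001100100000

Answer: 1101001100100000 (54048)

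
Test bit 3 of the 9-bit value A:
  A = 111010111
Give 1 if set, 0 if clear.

Bit 3 is the 4th from the right.
  111010111
       ^
That bit is 0.

Answer: 0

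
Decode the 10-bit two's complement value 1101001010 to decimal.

MSB is 1, so the value is negative. Find the magnitude:
1. Invert bits:  0010110101
2. Add 1:        0010110110  = 182
3. Apply sign:   -182

Answer: -182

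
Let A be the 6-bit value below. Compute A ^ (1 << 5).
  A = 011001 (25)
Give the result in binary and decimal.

Mask = 1 << 5 = 100000
Bit 5 of A is 0; XOR with the mask flips it to 1.
  011001
^ 100000
--------
  111001

Answer: 111001 (57)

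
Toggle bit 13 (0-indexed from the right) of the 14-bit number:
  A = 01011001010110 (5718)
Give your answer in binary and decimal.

Mask = 1 << 13 = 10000000000000
Bit 13 of A is 0; XOR with the mask flips it to 1.
  01011001010110
^ 10000000000000
----------------
  11011001010110

Answer: 11011001010110 (13910)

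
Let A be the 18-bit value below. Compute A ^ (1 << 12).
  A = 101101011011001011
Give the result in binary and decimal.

Mask = 1 << 12 = 000001000000000000
Bit 12 of A is 1; XOR with the mask flips it to 0.
  101101011011001011
^ 000001000000000000
--------------------
  101100011011001011

Answer: 101100011011001011 (181963)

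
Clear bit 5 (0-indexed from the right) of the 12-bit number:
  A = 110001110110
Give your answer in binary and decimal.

Mask = ~(1 << 5) = 111111011111
Bit 5 of A is 1, so AND-ing with the mask clears it to 0.
  110001110110
& 111111011111
--------------
  110001010110

Answer: 110001010110 (3158)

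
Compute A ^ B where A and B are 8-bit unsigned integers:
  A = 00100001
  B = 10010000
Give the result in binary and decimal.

Apply ^ to each column (1 where bits differ):
  00100001
^ 10010000
----------
  10110001

Answer: 10110001 (177)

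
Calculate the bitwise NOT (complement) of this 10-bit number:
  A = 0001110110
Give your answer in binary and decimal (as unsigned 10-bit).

Flip each bit (0->1, 1->0):
  0001110110
  1110001001

Answer: 1110001001 (905)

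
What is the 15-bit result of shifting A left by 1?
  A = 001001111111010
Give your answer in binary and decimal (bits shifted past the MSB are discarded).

Shift left by 1: drop the top 1 bit(s), append 1 zero(s) on the right.
  001001111111010  ->  discard [0], keep [01001111111010], append 0
= 010011111110100

Answer: 010011111110100 (10228)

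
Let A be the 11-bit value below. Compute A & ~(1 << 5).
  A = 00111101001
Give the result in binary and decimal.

Mask = ~(1 << 5) = 11111011111
Bit 5 of A is 1, so AND-ing with the mask clears it to 0.
  00111101001
& 11111011111
-------------
  00111001001

Answer: 00111001001 (457)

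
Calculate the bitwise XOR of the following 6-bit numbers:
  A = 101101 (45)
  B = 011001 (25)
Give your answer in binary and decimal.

Apply ^ to each column (1 where bits differ):
  101101
^ 011001
--------
  110100

Answer: 110100 (52)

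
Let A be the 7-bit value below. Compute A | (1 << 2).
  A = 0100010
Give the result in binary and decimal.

Mask = 1 << 2 = 0000100
Bit 2 of A is 0, so OR-ing with the mask flips it to 1.
  0100010
| 0000100
---------
  0100110

Answer: 0100110 (38)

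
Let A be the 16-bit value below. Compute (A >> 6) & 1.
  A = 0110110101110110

Bit 6 is the 7th from the right.
  0110110101110110
           ^
That bit is 1.

Answer: 1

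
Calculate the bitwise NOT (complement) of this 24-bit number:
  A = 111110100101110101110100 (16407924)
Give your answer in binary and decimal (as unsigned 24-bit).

Flip each bit (0->1, 1->0):
  111110100101110101110100
  000001011010001010001011

Answer: 000001011010001010001011 (369291)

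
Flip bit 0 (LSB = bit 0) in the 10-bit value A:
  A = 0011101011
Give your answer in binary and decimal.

Mask = 1 << 0 = 0000000001
Bit 0 of A is 1; XOR with the mask flips it to 0.
  0011101011
^ 0000000001
------------
  0011101010

Answer: 0011101010 (234)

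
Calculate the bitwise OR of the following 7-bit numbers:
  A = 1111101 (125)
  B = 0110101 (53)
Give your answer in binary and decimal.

Apply | to each column (1 where either bit is 1):
  1111101
| 0110101
---------
  1111101

Answer: 1111101 (125)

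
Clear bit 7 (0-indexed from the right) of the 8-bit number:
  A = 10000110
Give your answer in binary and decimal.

Mask = ~(1 << 7) = 01111111
Bit 7 of A is 1, so AND-ing with the mask clears it to 0.
  10000110
& 01111111
----------
  00000110

Answer: 00000110 (6)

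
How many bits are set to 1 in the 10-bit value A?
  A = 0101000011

0101000011
1-bits at positions (from bit 0 = LSB): 0, 1, 6, 8
Count = 4

Answer: 4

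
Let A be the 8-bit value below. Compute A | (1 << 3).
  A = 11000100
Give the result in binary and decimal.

Mask = 1 << 3 = 00001000
Bit 3 of A is 0, so OR-ing with the mask flips it to 1.
  11000100
| 00001000
----------
  11001100

Answer: 11001100 (204)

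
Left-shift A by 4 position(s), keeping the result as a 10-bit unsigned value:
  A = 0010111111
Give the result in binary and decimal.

Shift left by 4: drop the top 4 bit(s), append 4 zero(s) on the right.
  0010111111  ->  discard [0010], keep [111111], append 0000
= 1111110000

Answer: 1111110000 (1008)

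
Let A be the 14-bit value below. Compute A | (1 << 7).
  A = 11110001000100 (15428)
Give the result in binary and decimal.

Mask = 1 << 7 = 00000010000000
Bit 7 of A is 0, so OR-ing with the mask flips it to 1.
  11110001000100
| 00000010000000
----------------
  11110011000100

Answer: 11110011000100 (15556)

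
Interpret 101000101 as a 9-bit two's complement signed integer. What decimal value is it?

MSB is 1, so the value is negative. Find the magnitude:
1. Invert bits:  010111010
2. Add 1:        010111011  = 187
3. Apply sign:   -187

Answer: -187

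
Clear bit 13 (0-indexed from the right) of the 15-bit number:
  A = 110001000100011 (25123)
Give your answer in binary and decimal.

Mask = ~(1 << 13) = 101111111111111
Bit 13 of A is 1, so AND-ing with the mask clears it to 0.
  110001000100011
& 101111111111111
-----------------
  100001000100011

Answer: 100001000100011 (16931)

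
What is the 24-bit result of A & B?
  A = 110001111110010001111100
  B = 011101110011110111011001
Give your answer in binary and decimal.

Apply & to each column (1 only where both bits are 1):
  110001111110010001111100
& 011101110011110111011001
--------------------------
  010001110010010001011000

Answer: 010001110010010001011000 (4662360)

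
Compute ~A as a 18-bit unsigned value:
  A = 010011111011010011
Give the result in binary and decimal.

Flip each bit (0->1, 1->0):
  010011111011010011
  101100000100101100

Answer: 101100000100101100 (180524)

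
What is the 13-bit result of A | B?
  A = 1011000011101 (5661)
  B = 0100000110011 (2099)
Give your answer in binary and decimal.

Apply | to each column (1 where either bit is 1):
  1011000011101
| 0100000110011
---------------
  1111000111111

Answer: 1111000111111 (7743)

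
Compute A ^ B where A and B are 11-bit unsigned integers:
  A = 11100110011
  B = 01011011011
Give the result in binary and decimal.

Apply ^ to each column (1 where bits differ):
  11100110011
^ 01011011011
-------------
  10111101000

Answer: 10111101000 (1512)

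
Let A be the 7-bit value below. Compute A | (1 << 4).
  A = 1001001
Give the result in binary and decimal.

Mask = 1 << 4 = 0010000
Bit 4 of A is 0, so OR-ing with the mask flips it to 1.
  1001001
| 0010000
---------
  1011001

Answer: 1011001 (89)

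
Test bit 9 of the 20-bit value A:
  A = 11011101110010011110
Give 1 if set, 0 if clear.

Bit 9 is the 10th from the right.
  11011101110010011110
            ^
That bit is 0.

Answer: 0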